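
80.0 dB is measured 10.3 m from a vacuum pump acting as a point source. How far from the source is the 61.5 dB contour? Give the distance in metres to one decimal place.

86.7 m

The 18.5 dB drop corresponds to a distance ratio of 10^(18.5/20) for a point source.
r₂ = 10.3·10^((80.0−61.5)/20) = 10.3·10^(18.5/20) = 86.66 m.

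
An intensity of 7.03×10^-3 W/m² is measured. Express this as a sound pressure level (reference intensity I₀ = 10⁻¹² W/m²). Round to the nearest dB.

98 dB

L = 10·log₁₀(I/I₀) = 10·log₁₀(7.03×10^-3/10⁻¹²) = 10·log₁₀(7.03×10^9).
L = 10·(0.8470 + 9) = 98.47 dB.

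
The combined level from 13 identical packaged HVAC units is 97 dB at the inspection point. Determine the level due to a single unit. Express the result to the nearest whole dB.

13 equal contributions raise the level by 10·log₁₀ 13 = 11.139 dB, so each unit alone gives 97 − 11.139.

86 dB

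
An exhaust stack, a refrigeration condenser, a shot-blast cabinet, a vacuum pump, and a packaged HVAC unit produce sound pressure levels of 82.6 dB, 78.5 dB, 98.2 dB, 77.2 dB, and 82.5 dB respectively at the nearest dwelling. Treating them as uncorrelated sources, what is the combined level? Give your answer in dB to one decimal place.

For uncorrelated sources the intensities add, so convert each level to linear form, sum, and take 10·log₁₀ of the total.
Σ 10^(L/10) = 10^(82.6/10) + 10^(78.5/10) + 10^(98.2/10) + 10^(77.2/10) + 10^(82.5/10) = 7.090e+09.
L_total = 10·log₁₀(7.090e+09) = 98.51 dB.

98.5 dB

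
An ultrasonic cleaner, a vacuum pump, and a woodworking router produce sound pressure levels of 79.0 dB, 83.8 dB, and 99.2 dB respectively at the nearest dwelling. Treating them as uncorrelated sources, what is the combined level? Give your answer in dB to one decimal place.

99.4 dB

Incoherent sources combine by intensity addition: L_total = 10·log₁₀(Σ 10^(L_i/10)).
Σ 10^(L/10) = 10^(79.0/10) + 10^(83.8/10) + 10^(99.2/10) = 8.637e+09.
L_total = 10·log₁₀(8.637e+09) = 99.36 dB.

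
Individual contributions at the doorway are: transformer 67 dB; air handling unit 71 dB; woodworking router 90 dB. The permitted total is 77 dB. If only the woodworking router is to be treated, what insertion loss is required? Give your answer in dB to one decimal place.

14.9 dB

The untreated sources together contribute 10^(67/10) + 10^(71/10) = 1.760e+07, i.e. 72.46 dB.
The limit corresponds to 10^(77/10) = 5.012e+07; subtracting the fixed part leaves 3.252e+07 for the woodworking router, i.e. 75.12 dB.
So the woodworking router must be reduced from 90 to 75.12 dB: IL = 14.88 dB.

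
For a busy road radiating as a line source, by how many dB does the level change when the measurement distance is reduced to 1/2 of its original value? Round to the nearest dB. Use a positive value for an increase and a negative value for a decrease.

+3 dB

Line-source spreading: ΔL = −10·log₁₀(r₂/r₁).
ΔL = −10·log₁₀(0.5) = +3.01 dB.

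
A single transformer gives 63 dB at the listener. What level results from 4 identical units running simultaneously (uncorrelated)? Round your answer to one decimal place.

69.0 dB

N identical incoherent sources raise the level by 10·log₁₀ N.
L_total = 63 + 10·log₁₀(4) = 63 + 6.021 = 69.02 dB.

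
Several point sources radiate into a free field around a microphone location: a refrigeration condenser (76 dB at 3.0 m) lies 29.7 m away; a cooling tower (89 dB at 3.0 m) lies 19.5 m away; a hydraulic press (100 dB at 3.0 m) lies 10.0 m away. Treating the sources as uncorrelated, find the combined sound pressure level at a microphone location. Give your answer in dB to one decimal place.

89.6 dB

First find each source's level at the receiver (point-source: −20·log₁₀(r/r_ref)), then combine on an intensity basis.
refrigeration condenser: 76 − 20·log₁₀(29.7/3.0) = 76 − 19.91 = 56.09 dB.
cooling tower: 89 − 20·log₁₀(19.5/3.0) = 89 − 16.26 = 72.74 dB.
hydraulic press: 100 − 20·log₁₀(10.0/3.0) = 100 − 10.46 = 89.54 dB.
Σ 10^(L/10) = 9.192e+08 → L_total = 10·log₁₀(9.192e+08) = 89.63 dB.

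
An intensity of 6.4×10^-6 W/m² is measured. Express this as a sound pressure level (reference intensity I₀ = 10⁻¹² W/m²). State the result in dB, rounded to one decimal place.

L = 10·log₁₀(I/I₀) = 10·log₁₀(6.4×10^-6/10⁻¹²) = 10·log₁₀(6.4×10^6).
L = 10·(0.8062 + 6) = 68.06 dB.

68.1 dB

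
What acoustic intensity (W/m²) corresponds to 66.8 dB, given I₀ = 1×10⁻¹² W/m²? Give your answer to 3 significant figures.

4.79e-06 W/m²

I = I₀·10^(L/10) = 10⁻¹² × 10^(66.8/10) = 10^(-5.320).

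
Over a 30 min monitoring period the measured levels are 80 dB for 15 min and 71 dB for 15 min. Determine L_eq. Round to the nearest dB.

Weight each interval's intensity by its duration and average over T = 30 min:
Σ tᵢ·10^(Lᵢ/10) = 15·10^(80/10) + 15·10^(71/10) = 1.689e+09.
L_eq = 10·log₁₀(1.689e+09/30) = 77.50 dB.

78 dB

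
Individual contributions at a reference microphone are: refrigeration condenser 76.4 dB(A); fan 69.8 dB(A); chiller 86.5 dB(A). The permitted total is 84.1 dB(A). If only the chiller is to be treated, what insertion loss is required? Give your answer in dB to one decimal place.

Everything except the chiller sums to 10^(76.4/10) + 10^(69.8/10) = 5.320e+07 in linear terms, 77.26 dB(A).
To meet 84.1 dB(A) overall, the treated chiller may contribute at most 10^(84.1/10) − 5.320e+07 = 2.038e+08, i.e. 83.09 dB(A).
Required insertion loss = 86.5 − 83.09 = 3.41 dB.

3.4 dB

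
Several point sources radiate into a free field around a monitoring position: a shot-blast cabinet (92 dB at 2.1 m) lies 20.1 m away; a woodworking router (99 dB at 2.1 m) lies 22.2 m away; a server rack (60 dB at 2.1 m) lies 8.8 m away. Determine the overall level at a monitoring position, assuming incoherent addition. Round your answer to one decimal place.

Apply inverse-square spreading to bring every level to the receiver, then sum 10^(L/10).
shot-blast cabinet: 92 − 20·log₁₀(20.1/2.1) = 92 − 19.62 = 72.38 dB.
woodworking router: 99 − 20·log₁₀(22.2/2.1) = 99 − 20.48 = 78.52 dB.
server rack: 60 − 20·log₁₀(8.8/2.1) = 60 − 12.45 = 47.55 dB.
Σ 10^(L/10) = 8.843e+07 → L_total = 10·log₁₀(8.843e+07) = 79.47 dB.

79.5 dB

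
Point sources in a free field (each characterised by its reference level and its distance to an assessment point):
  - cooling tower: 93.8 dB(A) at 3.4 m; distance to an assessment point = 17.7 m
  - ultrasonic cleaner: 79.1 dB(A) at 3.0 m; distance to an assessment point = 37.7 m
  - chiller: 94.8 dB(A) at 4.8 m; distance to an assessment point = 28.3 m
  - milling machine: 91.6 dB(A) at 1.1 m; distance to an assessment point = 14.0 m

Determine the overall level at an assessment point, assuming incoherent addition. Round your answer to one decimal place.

82.7 dB(A)

First find each source's level at the receiver (point-source: −20·log₁₀(r/r_ref)), then combine on an intensity basis.
cooling tower: 93.8 − 20·log₁₀(17.7/3.4) = 93.8 − 14.33 = 79.47 dB(A).
ultrasonic cleaner: 79.1 − 20·log₁₀(37.7/3.0) = 79.1 − 21.98 = 57.12 dB(A).
chiller: 94.8 − 20·log₁₀(28.3/4.8) = 94.8 − 15.41 = 79.39 dB(A).
milling machine: 91.6 − 20·log₁₀(14.0/1.1) = 91.6 − 22.09 = 69.51 dB(A).
Σ 10^(L/10) = 1.848e+08 → L_total = 10·log₁₀(1.848e+08) = 82.67 dB(A).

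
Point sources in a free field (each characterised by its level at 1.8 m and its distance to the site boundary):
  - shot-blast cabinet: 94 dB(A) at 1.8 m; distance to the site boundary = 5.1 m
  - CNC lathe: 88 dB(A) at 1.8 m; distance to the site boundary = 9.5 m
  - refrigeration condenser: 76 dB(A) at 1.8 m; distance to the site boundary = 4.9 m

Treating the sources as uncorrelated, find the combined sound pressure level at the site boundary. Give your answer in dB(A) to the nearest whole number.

85 dB(A)

First find each source's level at the receiver (point-source: −20·log₁₀(r/r_ref)), then combine on an intensity basis.
shot-blast cabinet: 94 − 20·log₁₀(5.1/1.8) = 94 − 9.05 = 84.95 dB(A).
CNC lathe: 88 − 20·log₁₀(9.5/1.8) = 88 − 14.45 = 73.55 dB(A).
refrigeration condenser: 76 − 20·log₁₀(4.9/1.8) = 76 − 8.70 = 67.30 dB(A).
Σ 10^(L/10) = 3.409e+08 → L_total = 10·log₁₀(3.409e+08) = 85.33 dB(A).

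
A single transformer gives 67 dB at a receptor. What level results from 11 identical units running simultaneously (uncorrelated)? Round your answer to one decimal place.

With 11 equal, uncorrelated contributions the intensity is 11× that of one unit, giving a rise of 10·log₁₀ 11.
L_total = 67 + 10·log₁₀(11) = 67 + 10.414 = 77.41 dB.

77.4 dB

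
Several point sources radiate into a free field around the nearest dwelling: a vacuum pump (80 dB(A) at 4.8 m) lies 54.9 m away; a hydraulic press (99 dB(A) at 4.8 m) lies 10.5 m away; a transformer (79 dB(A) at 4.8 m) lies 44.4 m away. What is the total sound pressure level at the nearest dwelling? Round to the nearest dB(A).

92 dB(A)

Apply inverse-square spreading to bring every level to the receiver, then sum 10^(L/10).
vacuum pump: 80 − 20·log₁₀(54.9/4.8) = 80 − 21.17 = 58.83 dB(A).
hydraulic press: 99 − 20·log₁₀(10.5/4.8) = 99 − 6.80 = 92.20 dB(A).
transformer: 79 − 20·log₁₀(44.4/4.8) = 79 − 19.32 = 59.68 dB(A).
Σ 10^(L/10) = 1.662e+09 → L_total = 10·log₁₀(1.662e+09) = 92.21 dB(A).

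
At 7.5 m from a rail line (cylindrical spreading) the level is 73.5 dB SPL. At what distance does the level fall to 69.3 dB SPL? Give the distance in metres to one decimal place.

19.7 m

Line-source spreading drops the level by 10·log₁₀(r₂/r₁); inverting, r₂/r₁ = 10^(ΔL/10).
r₂ = 7.5·10^((73.5−69.3)/10) = 7.5·10^(4.2/10) = 19.73 m.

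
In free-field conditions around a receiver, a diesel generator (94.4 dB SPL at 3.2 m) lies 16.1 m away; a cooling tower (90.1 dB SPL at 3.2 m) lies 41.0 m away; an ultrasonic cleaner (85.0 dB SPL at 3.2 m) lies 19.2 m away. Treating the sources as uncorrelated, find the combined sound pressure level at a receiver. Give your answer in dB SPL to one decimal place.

80.9 dB SPL

First find each source's level at the receiver (point-source: −20·log₁₀(r/r_ref)), then combine on an intensity basis.
diesel generator: 94.4 − 20·log₁₀(16.1/3.2) = 94.4 − 14.03 = 80.37 dB SPL.
cooling tower: 90.1 − 20·log₁₀(41.0/3.2) = 90.1 − 22.15 = 67.95 dB SPL.
ultrasonic cleaner: 85.0 − 20·log₁₀(19.2/3.2) = 85.0 − 15.56 = 69.44 dB SPL.
Σ 10^(L/10) = 1.238e+08 → L_total = 10·log₁₀(1.238e+08) = 80.93 dB SPL.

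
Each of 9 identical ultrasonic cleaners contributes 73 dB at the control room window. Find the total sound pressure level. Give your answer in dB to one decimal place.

82.5 dB

With 9 equal, uncorrelated contributions the intensity is 9× that of one unit, giving a rise of 10·log₁₀ 9.
L_total = 73 + 10·log₁₀(9) = 73 + 9.542 = 82.54 dB.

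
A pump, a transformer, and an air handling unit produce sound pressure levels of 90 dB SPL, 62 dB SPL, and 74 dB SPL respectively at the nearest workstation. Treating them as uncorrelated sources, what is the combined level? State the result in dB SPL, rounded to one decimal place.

Incoherent sources combine by intensity addition: L_total = 10·log₁₀(Σ 10^(L_i/10)).
Σ 10^(L/10) = 10^(90/10) + 10^(62/10) + 10^(74/10) = 1.027e+09.
L_total = 10·log₁₀(1.027e+09) = 90.11 dB SPL.

90.1 dB SPL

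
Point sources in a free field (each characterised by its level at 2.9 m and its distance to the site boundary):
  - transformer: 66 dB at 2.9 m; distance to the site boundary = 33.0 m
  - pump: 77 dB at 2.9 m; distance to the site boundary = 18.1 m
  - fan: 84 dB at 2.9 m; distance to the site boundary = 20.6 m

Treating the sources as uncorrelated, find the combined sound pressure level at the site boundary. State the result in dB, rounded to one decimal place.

Apply inverse-square spreading to bring every level to the receiver, then sum 10^(L/10).
transformer: 66 − 20·log₁₀(33.0/2.9) = 66 − 21.12 = 44.88 dB.
pump: 77 − 20·log₁₀(18.1/2.9) = 77 − 15.91 = 61.09 dB.
fan: 84 − 20·log₁₀(20.6/2.9) = 84 − 17.03 = 66.97 dB.
Σ 10^(L/10) = 6.295e+06 → L_total = 10·log₁₀(6.295e+06) = 67.99 dB.

68.0 dB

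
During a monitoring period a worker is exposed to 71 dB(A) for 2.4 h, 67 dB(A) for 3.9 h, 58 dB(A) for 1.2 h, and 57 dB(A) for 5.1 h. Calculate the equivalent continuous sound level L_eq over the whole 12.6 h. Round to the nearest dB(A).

L_eq = 10·log₁₀[(1/T)·Σ tᵢ·10^(Lᵢ/10)] with T = 12.6 h.
Σ tᵢ·10^(Lᵢ/10) = 2.4·10^(71/10) + 3.9·10^(67/10) + 1.2·10^(58/10) + 5.1·10^(57/10) = 5.307e+07.
L_eq = 10·log₁₀(5.307e+07/12.6) = 66.25 dB(A).

66 dB(A)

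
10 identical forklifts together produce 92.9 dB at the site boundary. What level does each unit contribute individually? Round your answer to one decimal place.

10 equal contributions raise the level by 10·log₁₀ 10 = 10.000 dB, so each unit alone gives 92.9 − 10.000.

82.9 dB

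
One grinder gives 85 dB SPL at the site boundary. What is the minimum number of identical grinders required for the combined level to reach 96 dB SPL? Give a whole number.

N identical sources give L₁ + 10·log₁₀ N, so require 10·log₁₀ N ≥ 96 − 85 = 11.0 dB.
N ≥ 10^(11.0/10) = 12.589, so N = 13.

13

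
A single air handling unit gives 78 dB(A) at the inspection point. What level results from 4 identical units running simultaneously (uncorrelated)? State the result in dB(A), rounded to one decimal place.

N identical incoherent sources raise the level by 10·log₁₀ N.
L_total = 78 + 10·log₁₀(4) = 78 + 6.021 = 84.02 dB(A).

84.0 dB(A)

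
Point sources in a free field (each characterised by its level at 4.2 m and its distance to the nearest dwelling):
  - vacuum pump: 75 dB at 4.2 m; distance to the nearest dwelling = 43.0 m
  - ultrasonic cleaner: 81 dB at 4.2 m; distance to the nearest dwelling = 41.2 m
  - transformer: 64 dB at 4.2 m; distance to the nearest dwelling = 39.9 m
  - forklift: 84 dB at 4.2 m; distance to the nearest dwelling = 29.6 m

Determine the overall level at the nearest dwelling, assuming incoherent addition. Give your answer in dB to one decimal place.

Apply inverse-square spreading to bring every level to the receiver, then sum 10^(L/10).
vacuum pump: 75 − 20·log₁₀(43.0/4.2) = 75 − 20.20 = 54.80 dB.
ultrasonic cleaner: 81 − 20·log₁₀(41.2/4.2) = 81 − 19.83 = 61.17 dB.
transformer: 64 − 20·log₁₀(39.9/4.2) = 64 − 19.55 = 44.45 dB.
forklift: 84 − 20·log₁₀(29.6/4.2) = 84 − 16.96 = 67.04 dB.
Σ 10^(L/10) = 6.695e+06 → L_total = 10·log₁₀(6.695e+06) = 68.26 dB.

68.3 dB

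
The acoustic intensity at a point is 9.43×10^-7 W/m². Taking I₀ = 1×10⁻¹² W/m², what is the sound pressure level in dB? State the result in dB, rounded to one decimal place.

59.7 dB

L = 10·log₁₀(I/I₀) = 10·log₁₀(9.43×10^-7/10⁻¹²) = 10·log₁₀(9.43×10^5).
L = 10·(0.9745 + 5) = 59.75 dB.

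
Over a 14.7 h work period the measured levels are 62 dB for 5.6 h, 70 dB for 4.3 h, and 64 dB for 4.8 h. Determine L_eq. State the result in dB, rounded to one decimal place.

The energy average is taken in the linear domain: L_eq = 10·log₁₀[(Σ tᵢ·10^(Lᵢ/10))/T], T = 14.7 h.
Σ tᵢ·10^(Lᵢ/10) = 5.6·10^(62/10) + 4.3·10^(70/10) + 4.8·10^(64/10) = 6.393e+07.
L_eq = 10·log₁₀(6.393e+07/14.7) = 66.38 dB.

66.4 dB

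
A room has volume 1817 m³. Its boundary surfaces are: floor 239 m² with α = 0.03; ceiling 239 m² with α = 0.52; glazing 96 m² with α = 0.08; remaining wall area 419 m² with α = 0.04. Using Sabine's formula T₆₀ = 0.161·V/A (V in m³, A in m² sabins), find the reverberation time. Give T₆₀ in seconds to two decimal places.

1.88 s

Total absorption A = 239·0.03 + 239·0.52 + 96·0.08 + 419·0.04 = 155.89 m² sabins.
T₆₀ = 0.161·V/A = 0.161·1817/155.89 = 1.877 s.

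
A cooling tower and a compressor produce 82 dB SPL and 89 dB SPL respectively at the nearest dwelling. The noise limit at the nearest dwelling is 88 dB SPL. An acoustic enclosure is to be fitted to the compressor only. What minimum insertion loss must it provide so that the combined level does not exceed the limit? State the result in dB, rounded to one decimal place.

2.3 dB

The untreated sources together contribute 10^(82/10) = 1.585e+08, i.e. 82.00 dB SPL.
The limit corresponds to 10^(88/10) = 6.310e+08; subtracting the fixed part leaves 4.725e+08 for the compressor, i.e. 86.74 dB SPL.
Required insertion loss = 89 − 86.74 = 2.26 dB.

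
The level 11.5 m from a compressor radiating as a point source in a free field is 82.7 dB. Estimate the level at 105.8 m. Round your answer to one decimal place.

Spherical spreading from a point source gives a 20·log₁₀(r₂/r₁) drop.
L₂ = 82.7 − 20·log₁₀(105.8/11.5) = 82.7 − 19.276 = 63.42 dB.

63.4 dB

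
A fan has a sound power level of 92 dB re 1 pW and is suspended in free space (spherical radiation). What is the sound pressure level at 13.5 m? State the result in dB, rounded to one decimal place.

58.4 dB

The power spreads over a sphere of area 4π·r², so L_p = L_w − 10·log₁₀(4π·r²).
4π·r² = 2290 m², 10·log₁₀ of that is 33.599 dB.
L_p = 92 − 33.599 = 58.40 dB.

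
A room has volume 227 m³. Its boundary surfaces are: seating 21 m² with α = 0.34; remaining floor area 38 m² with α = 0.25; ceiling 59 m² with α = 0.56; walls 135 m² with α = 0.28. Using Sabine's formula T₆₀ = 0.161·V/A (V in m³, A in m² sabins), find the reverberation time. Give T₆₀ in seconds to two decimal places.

0.42 s

A = Σ Sᵢαᵢ = 21·0.34 + 38·0.25 + 59·0.56 + 135·0.28 = 87.48 m².
T₆₀ = 0.161·V/A = 0.161·227/87.48 = 0.418 s.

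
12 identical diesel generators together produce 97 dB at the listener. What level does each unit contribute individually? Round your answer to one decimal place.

Dividing the total intensity by 12 lowers the level by 10·log₁₀ 12 = 10.792 dB: L₁ = 97 − 10.792.

86.2 dB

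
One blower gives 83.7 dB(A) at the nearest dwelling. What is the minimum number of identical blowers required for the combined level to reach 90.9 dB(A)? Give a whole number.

N identical sources give L₁ + 10·log₁₀ N, so require 10·log₁₀ N ≥ 90.9 − 83.7 = 7.2 dB.
N ≥ 10^(7.2/10) = 5.248, so N = 6.

6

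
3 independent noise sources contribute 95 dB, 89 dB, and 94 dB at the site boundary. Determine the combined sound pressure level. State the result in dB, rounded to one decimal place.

Incoherent sources combine by intensity addition: L_total = 10·log₁₀(Σ 10^(L_i/10)).
Σ 10^(L/10) = 10^(95/10) + 10^(89/10) + 10^(94/10) = 6.468e+09.
L_total = 10·log₁₀(6.468e+09) = 98.11 dB.

98.1 dB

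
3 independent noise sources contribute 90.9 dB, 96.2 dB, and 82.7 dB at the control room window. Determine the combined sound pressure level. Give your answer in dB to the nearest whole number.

97 dB

Incoherent sources combine by intensity addition: L_total = 10·log₁₀(Σ 10^(L_i/10)).
Σ 10^(L/10) = 10^(90.9/10) + 10^(96.2/10) + 10^(82.7/10) = 5.585e+09.
L_total = 10·log₁₀(5.585e+09) = 97.47 dB.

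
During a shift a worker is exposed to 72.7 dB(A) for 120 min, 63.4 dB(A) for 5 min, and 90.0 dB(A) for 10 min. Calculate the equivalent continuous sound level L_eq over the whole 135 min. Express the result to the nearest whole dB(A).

The energy average is taken in the linear domain: L_eq = 10·log₁₀[(Σ tᵢ·10^(Lᵢ/10))/T], T = 135 min.
Σ tᵢ·10^(Lᵢ/10) = 120·10^(72.7/10) + 5·10^(63.4/10) + 10·10^(90.0/10) = 1.225e+10.
L_eq = 10·log₁₀(1.225e+10/135) = 79.58 dB(A).

80 dB(A)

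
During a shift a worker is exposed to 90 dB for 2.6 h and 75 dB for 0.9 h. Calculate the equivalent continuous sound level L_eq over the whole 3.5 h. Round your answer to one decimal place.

88.8 dB

The energy average is taken in the linear domain: L_eq = 10·log₁₀[(Σ tᵢ·10^(Lᵢ/10))/T], T = 3.5 h.
Σ tᵢ·10^(Lᵢ/10) = 2.6·10^(90/10) + 0.9·10^(75/10) = 2.628e+09.
L_eq = 10·log₁₀(2.628e+09/3.5) = 88.76 dB.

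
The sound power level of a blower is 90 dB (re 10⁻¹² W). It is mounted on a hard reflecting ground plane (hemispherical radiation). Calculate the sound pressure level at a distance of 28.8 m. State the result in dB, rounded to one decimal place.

52.8 dB

Free-field hemispherical radiation: L_p = L_w − 10·log₁₀(2π·r²), r = 28.8 m.
2π·r² = 5212 m², 10·log₁₀ of that is 37.170 dB.
L_p = 90 − 37.170 = 52.83 dB.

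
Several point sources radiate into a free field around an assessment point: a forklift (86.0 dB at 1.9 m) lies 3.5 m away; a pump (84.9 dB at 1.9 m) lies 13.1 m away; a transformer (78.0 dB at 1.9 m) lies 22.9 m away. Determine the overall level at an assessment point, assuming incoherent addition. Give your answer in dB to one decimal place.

80.9 dB

First find each source's level at the receiver (point-source: −20·log₁₀(r/r_ref)), then combine on an intensity basis.
forklift: 86.0 − 20·log₁₀(3.5/1.9) = 86.0 − 5.31 = 80.69 dB.
pump: 84.9 − 20·log₁₀(13.1/1.9) = 84.9 − 16.77 = 68.13 dB.
transformer: 78.0 − 20·log₁₀(22.9/1.9) = 78.0 − 21.62 = 56.38 dB.
Σ 10^(L/10) = 1.243e+08 → L_total = 10·log₁₀(1.243e+08) = 80.94 dB.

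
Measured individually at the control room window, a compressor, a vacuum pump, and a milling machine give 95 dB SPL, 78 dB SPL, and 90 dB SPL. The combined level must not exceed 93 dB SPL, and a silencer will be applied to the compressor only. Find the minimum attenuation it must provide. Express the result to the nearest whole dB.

Everything except the compressor sums to 10^(78/10) + 10^(90/10) = 1.063e+09 in linear terms, 90.27 dB SPL.
The limit corresponds to 10^(93/10) = 1.995e+09; subtracting the fixed part leaves 9.322e+08 for the compressor, i.e. 89.69 dB SPL.
So the compressor must be reduced from 95 to 89.69 dB SPL: IL = 5.31 dB.

5 dB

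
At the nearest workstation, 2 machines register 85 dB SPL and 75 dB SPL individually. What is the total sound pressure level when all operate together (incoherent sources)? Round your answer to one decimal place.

85.4 dB SPL

Incoherent sources combine by intensity addition: L_total = 10·log₁₀(Σ 10^(L_i/10)).
Σ 10^(L/10) = 10^(85/10) + 10^(75/10) = 3.479e+08.
L_total = 10·log₁₀(3.479e+08) = 85.41 dB SPL.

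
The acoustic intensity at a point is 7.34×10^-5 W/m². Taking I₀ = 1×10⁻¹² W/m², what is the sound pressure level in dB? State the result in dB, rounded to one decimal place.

I/I₀ = 7.34×10^-5/10⁻¹² = 7.34×10^7, and L = 10·log₁₀(I/I₀).
L = 10·(0.8657 + 7) = 78.66 dB.

78.7 dB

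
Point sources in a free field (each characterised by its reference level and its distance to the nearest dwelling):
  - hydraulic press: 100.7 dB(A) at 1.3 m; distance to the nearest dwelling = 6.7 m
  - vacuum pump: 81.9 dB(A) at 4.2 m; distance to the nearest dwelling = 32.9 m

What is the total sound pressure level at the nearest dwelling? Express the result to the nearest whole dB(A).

Apply inverse-square spreading to bring every level to the receiver, then sum 10^(L/10).
hydraulic press: 100.7 − 20·log₁₀(6.7/1.3) = 100.7 − 14.24 = 86.46 dB(A).
vacuum pump: 81.9 − 20·log₁₀(32.9/4.2) = 81.9 − 17.88 = 64.02 dB(A).
Σ 10^(L/10) = 4.448e+08 → L_total = 10·log₁₀(4.448e+08) = 86.48 dB(A).

86 dB(A)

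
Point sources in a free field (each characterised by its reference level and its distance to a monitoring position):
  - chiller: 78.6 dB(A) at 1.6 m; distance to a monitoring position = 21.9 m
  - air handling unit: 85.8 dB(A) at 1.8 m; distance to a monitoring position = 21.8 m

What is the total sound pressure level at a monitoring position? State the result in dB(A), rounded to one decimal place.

64.7 dB(A)

Propagate each source to the receiver with L = L_ref − 20·log₁₀(r/r_ref), then add intensities.
chiller: 78.6 − 20·log₁₀(21.9/1.6) = 78.6 − 22.73 = 55.87 dB(A).
air handling unit: 85.8 − 20·log₁₀(21.8/1.8) = 85.8 − 21.66 = 64.14 dB(A).
Σ 10^(L/10) = 2.979e+06 → L_total = 10·log₁₀(2.979e+06) = 64.74 dB(A).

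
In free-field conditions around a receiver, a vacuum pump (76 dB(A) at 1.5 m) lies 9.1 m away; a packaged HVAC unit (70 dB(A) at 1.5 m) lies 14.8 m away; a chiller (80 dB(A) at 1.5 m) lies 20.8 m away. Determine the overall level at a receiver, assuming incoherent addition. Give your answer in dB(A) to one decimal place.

Apply inverse-square spreading to bring every level to the receiver, then sum 10^(L/10).
vacuum pump: 76 − 20·log₁₀(9.1/1.5) = 76 − 15.66 = 60.34 dB(A).
packaged HVAC unit: 70 − 20·log₁₀(14.8/1.5) = 70 − 19.88 = 50.12 dB(A).
chiller: 80 − 20·log₁₀(20.8/1.5) = 80 − 22.84 = 57.16 dB(A).
Σ 10^(L/10) = 1.704e+06 → L_total = 10·log₁₀(1.704e+06) = 62.32 dB(A).

62.3 dB(A)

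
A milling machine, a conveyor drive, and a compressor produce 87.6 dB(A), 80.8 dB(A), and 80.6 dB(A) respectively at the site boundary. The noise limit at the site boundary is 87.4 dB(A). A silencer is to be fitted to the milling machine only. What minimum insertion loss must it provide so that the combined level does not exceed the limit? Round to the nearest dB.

Everything except the milling machine sums to 10^(80.8/10) + 10^(80.6/10) = 2.350e+08 in linear terms, 83.71 dB(A).
The limit corresponds to 10^(87.4/10) = 5.495e+08; subtracting the fixed part leaves 3.145e+08 for the milling machine, i.e. 84.98 dB(A).
So the milling machine must be reduced from 87.6 to 84.98 dB(A): IL = 2.62 dB.

3 dB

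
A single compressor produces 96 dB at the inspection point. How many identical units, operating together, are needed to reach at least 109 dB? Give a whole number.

20

N identical sources give L₁ + 10·log₁₀ N, so require 10·log₁₀ N ≥ 109 − 96 = 13.0 dB.
N ≥ 10^(13.0/10) = 19.953, so N = 20.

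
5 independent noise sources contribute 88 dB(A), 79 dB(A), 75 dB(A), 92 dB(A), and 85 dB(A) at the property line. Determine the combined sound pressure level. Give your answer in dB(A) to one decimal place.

94.2 dB(A)

Incoherent sources combine by intensity addition: L_total = 10·log₁₀(Σ 10^(L_i/10)).
Σ 10^(L/10) = 10^(88/10) + 10^(79/10) + 10^(75/10) + 10^(92/10) + 10^(85/10) = 2.643e+09.
L_total = 10·log₁₀(2.643e+09) = 94.22 dB(A).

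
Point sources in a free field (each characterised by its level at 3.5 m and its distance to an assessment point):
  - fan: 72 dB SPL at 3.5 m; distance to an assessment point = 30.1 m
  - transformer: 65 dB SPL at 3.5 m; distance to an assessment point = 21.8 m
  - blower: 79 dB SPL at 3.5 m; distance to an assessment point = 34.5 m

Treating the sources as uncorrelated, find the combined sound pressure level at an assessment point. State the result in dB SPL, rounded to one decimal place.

First find each source's level at the receiver (point-source: −20·log₁₀(r/r_ref)), then combine on an intensity basis.
fan: 72 − 20·log₁₀(30.1/3.5) = 72 − 18.69 = 53.31 dB SPL.
transformer: 65 − 20·log₁₀(21.8/3.5) = 65 − 15.89 = 49.11 dB SPL.
blower: 79 − 20·log₁₀(34.5/3.5) = 79 − 19.88 = 59.12 dB SPL.
Σ 10^(L/10) = 1.113e+06 → L_total = 10·log₁₀(1.113e+06) = 60.47 dB SPL.

60.5 dB SPL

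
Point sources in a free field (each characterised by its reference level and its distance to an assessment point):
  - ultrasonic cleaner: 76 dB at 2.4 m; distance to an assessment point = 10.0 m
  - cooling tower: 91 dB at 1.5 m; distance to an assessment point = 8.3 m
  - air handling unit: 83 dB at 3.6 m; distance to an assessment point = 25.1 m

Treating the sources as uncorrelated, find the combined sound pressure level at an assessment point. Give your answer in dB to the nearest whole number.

77 dB

Propagate each source to the receiver with L = L_ref − 20·log₁₀(r/r_ref), then add intensities.
ultrasonic cleaner: 76 − 20·log₁₀(10.0/2.4) = 76 − 12.40 = 63.60 dB.
cooling tower: 91 − 20·log₁₀(8.3/1.5) = 91 − 14.86 = 76.14 dB.
air handling unit: 83 − 20·log₁₀(25.1/3.6) = 83 − 16.87 = 66.13 dB.
Σ 10^(L/10) = 4.752e+07 → L_total = 10·log₁₀(4.752e+07) = 76.77 dB.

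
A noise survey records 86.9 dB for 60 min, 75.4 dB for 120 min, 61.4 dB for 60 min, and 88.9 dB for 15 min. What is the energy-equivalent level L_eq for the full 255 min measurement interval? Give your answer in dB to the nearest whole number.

The energy average is taken in the linear domain: L_eq = 10·log₁₀[(Σ tᵢ·10^(Lᵢ/10))/T], T = 255 min.
Σ tᵢ·10^(Lᵢ/10) = 60·10^(86.9/10) + 120·10^(75.4/10) + 60·10^(61.4/10) + 15·10^(88.9/10) = 4.527e+10.
L_eq = 10·log₁₀(4.527e+10/255) = 82.49 dB.

82 dB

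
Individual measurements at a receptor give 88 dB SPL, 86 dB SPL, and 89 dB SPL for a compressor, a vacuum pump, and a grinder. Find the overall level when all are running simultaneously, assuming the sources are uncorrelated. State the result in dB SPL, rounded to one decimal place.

92.6 dB SPL

Incoherent sources combine by intensity addition: L_total = 10·log₁₀(Σ 10^(L_i/10)).
Σ 10^(L/10) = 10^(88/10) + 10^(86/10) + 10^(89/10) = 1.823e+09.
L_total = 10·log₁₀(1.823e+09) = 92.61 dB SPL.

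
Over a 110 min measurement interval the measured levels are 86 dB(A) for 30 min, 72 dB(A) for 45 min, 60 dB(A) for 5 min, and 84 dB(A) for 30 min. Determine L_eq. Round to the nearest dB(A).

L_eq = 10·log₁₀[(1/T)·Σ tᵢ·10^(Lᵢ/10)] with T = 110 min.
Σ tᵢ·10^(Lᵢ/10) = 30·10^(86/10) + 45·10^(72/10) + 5·10^(60/10) + 30·10^(84/10) = 2.020e+10.
L_eq = 10·log₁₀(2.020e+10/110) = 82.64 dB(A).

83 dB(A)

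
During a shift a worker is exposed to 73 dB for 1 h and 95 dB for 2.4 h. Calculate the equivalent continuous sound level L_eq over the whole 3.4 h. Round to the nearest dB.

The energy average is taken in the linear domain: L_eq = 10·log₁₀[(Σ tᵢ·10^(Lᵢ/10))/T], T = 3.4 h.
Σ tᵢ·10^(Lᵢ/10) = 1·10^(73/10) + 2.4·10^(95/10) = 7.609e+09.
L_eq = 10·log₁₀(7.609e+09/3.4) = 93.50 dB.

93 dB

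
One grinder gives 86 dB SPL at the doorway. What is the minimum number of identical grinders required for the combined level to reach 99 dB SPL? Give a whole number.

20

N identical sources give L₁ + 10·log₁₀ N, so require 10·log₁₀ N ≥ 99 − 86 = 13.0 dB.
N ≥ 10^(13.0/10) = 19.953, so N = 20.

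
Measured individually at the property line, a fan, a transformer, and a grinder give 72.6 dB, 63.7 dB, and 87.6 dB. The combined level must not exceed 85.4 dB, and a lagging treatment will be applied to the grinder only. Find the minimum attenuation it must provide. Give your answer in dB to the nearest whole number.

The untreated sources together contribute 10^(72.6/10) + 10^(63.7/10) = 2.054e+07, i.e. 73.13 dB.
The limit corresponds to 10^(85.4/10) = 3.467e+08; subtracting the fixed part leaves 3.262e+08 for the grinder, i.e. 85.13 dB.
So the grinder must be reduced from 87.6 to 85.13 dB: IL = 2.47 dB.

2 dB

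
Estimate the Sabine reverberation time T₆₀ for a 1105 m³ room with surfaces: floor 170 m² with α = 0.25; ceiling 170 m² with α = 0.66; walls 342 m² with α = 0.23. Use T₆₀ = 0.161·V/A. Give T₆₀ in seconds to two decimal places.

A = Σ Sᵢαᵢ = 170·0.25 + 170·0.66 + 342·0.23 = 233.36 m².
T₆₀ = 0.161 × 1105 / 233.36 = 0.762 s.

0.76 s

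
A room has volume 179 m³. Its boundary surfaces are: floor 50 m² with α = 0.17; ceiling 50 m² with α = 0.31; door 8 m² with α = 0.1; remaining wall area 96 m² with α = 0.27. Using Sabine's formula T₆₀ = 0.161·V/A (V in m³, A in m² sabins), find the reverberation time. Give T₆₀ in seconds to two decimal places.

0.57 s

A = Σ Sᵢαᵢ = 50·0.17 + 50·0.31 + 8·0.1 + 96·0.27 = 50.72 m².
T₆₀ = 0.161 × 179 / 50.72 = 0.568 s.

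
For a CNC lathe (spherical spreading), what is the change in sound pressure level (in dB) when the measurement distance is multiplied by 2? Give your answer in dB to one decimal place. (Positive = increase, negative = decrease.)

-6.0 dB

With spherical spreading the level changes by −20·log₁₀(r₂/r₁).
ΔL = −20·log₁₀(2) = -6.02 dB.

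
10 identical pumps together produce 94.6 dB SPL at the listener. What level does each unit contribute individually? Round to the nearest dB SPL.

For N identical incoherent sources L_total = L₁ + 10·log₁₀ N, so L₁ = 94.6 − 10·log₁₀(10) = 94.6 − 10.000.

85 dB SPL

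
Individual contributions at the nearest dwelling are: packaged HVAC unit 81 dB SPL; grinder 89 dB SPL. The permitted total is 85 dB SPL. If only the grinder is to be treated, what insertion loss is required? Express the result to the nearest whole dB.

6 dB

The untreated sources together contribute 10^(81/10) = 1.259e+08, i.e. 81.00 dB SPL.
To meet 85 dB SPL overall, the treated grinder may contribute at most 10^(85/10) − 1.259e+08 = 1.903e+08, i.e. 82.80 dB SPL.
Required insertion loss = 89 − 82.80 = 6.20 dB.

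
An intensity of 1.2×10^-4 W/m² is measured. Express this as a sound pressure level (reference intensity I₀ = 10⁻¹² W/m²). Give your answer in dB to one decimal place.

80.8 dB

I/I₀ = 1.2×10^-4/10⁻¹² = 1.2×10^8, and L = 10·log₁₀(I/I₀).
L = 10·(0.0792 + 8) = 80.79 dB.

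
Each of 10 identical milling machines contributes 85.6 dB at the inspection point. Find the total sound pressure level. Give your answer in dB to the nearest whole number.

L_total = L₁ + 10·log₁₀ N for N identical incoherent sources.
L_total = 85.6 + 10·log₁₀(10) = 85.6 + 10.000 = 95.60 dB.

96 dB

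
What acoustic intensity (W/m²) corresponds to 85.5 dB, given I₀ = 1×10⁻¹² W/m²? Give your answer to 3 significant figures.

I/I₀ = 10^(85.5/10) = 3.548e+08, so I = 3.548e+08 × 10⁻¹² W/m².

0.000355 W/m²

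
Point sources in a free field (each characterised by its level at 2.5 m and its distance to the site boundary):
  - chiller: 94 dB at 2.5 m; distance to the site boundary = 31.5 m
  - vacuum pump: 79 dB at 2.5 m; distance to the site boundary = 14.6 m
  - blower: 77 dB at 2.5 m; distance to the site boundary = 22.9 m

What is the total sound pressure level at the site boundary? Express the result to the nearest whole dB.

73 dB

First find each source's level at the receiver (point-source: −20·log₁₀(r/r_ref)), then combine on an intensity basis.
chiller: 94 − 20·log₁₀(31.5/2.5) = 94 − 22.01 = 71.99 dB.
vacuum pump: 79 − 20·log₁₀(14.6/2.5) = 79 − 15.33 = 63.67 dB.
blower: 77 − 20·log₁₀(22.9/2.5) = 77 − 19.24 = 57.76 dB.
Σ 10^(L/10) = 1.875e+07 → L_total = 10·log₁₀(1.875e+07) = 72.73 dB.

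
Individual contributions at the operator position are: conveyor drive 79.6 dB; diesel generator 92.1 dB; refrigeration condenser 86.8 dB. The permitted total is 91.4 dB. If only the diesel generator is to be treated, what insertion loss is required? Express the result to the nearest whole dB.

Fixed contribution from the other sources: Σ 10^(L/10) = 10^(79.6/10) + 10^(86.8/10) = 5.698e+08 (87.56 dB).
To meet 91.4 dB overall, the treated diesel generator may contribute at most 10^(91.4/10) − 5.698e+08 = 8.106e+08, i.e. 89.09 dB.
So the diesel generator must be reduced from 92.1 to 89.09 dB: IL = 3.01 dB.

3 dB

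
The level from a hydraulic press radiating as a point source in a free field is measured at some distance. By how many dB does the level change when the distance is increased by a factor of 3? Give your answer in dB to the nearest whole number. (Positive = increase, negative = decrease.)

A point source loses 6 dB per doubling of distance; generally ΔL = −20·log₁₀(r₂/r₁).
ΔL = −20·log₁₀(3) = -9.54 dB.

-10 dB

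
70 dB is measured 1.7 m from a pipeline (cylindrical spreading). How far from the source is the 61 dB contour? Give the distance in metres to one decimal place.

The 9.0 dB drop corresponds to a distance ratio of 10^(9.0/10) for a line source.
r₂ = 1.7·10^((70−61)/10) = 1.7·10^(9.0/10) = 13.50 m.

13.5 m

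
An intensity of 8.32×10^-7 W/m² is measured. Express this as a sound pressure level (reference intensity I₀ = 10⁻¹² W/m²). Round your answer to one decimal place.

I/I₀ = 8.32×10^-7/10⁻¹² = 8.32×10^5, and L = 10·log₁₀(I/I₀).
L = 10·(0.9201 + 5) = 59.20 dB.

59.2 dB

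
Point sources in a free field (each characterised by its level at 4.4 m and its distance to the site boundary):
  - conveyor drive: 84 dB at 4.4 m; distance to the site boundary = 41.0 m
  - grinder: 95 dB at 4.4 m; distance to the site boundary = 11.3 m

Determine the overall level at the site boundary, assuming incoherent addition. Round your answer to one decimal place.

86.8 dB

First find each source's level at the receiver (point-source: −20·log₁₀(r/r_ref)), then combine on an intensity basis.
conveyor drive: 84 − 20·log₁₀(41.0/4.4) = 84 − 19.39 = 64.61 dB.
grinder: 95 − 20·log₁₀(11.3/4.4) = 95 − 8.19 = 86.81 dB.
Σ 10^(L/10) = 4.823e+08 → L_total = 10·log₁₀(4.823e+08) = 86.83 dB.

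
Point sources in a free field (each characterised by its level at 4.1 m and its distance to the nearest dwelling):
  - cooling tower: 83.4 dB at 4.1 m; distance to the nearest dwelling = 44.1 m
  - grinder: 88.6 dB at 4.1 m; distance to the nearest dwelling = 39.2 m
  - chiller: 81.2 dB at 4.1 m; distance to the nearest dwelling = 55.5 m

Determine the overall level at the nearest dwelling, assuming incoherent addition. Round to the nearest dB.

70 dB

First find each source's level at the receiver (point-source: −20·log₁₀(r/r_ref)), then combine on an intensity basis.
cooling tower: 83.4 − 20·log₁₀(44.1/4.1) = 83.4 − 20.63 = 62.77 dB.
grinder: 88.6 − 20·log₁₀(39.2/4.1) = 88.6 − 19.61 = 68.99 dB.
chiller: 81.2 − 20·log₁₀(55.5/4.1) = 81.2 − 22.63 = 58.57 dB.
Σ 10^(L/10) = 1.054e+07 → L_total = 10·log₁₀(1.054e+07) = 70.23 dB.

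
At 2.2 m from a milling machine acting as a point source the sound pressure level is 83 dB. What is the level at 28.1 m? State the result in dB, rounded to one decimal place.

For a point source, L₂ = L₁ − 20·log₁₀(r₂/r₁).
L₂ = 83 − 20·log₁₀(28.1/2.2) = 83 − 22.126 = 60.87 dB.

60.9 dB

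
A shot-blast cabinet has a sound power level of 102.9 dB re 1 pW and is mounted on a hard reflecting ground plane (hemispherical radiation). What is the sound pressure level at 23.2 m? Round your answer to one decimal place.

67.6 dB

L_p = L_w − 10·log₁₀(2π·r²) with r = 23.2 m.
2π·r² = 3382 m², 10·log₁₀ of that is 35.292 dB.
L_p = 102.9 − 35.292 = 67.61 dB.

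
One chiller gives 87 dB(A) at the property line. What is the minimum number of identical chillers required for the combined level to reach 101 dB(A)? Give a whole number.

26

Need L₁ + 10·log₁₀ N ≥ 101, i.e. log₁₀ N ≥ 1.40.
N ≥ 10^(14.0/10) = 25.119, so N = 26.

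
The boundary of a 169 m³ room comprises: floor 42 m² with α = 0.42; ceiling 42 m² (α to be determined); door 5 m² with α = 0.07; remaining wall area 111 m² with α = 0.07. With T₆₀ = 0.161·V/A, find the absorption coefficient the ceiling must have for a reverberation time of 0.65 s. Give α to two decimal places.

A = 0.161·V/T₆₀ = 0.161·169/0.65 = 41.86 m² sabins.
Absorption from the other surfaces = 42·0.42 + 5·0.07 + 111·0.07 = 25.76 m², so the ceiling must supply 16.10 m² over 42 m².
α = 16.10/42 = 0.383.

0.38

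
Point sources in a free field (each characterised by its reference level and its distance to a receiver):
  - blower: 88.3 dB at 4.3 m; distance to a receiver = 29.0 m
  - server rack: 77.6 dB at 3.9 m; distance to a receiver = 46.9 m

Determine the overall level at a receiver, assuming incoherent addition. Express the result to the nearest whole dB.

72 dB

Apply inverse-square spreading to bring every level to the receiver, then sum 10^(L/10).
blower: 88.3 − 20·log₁₀(29.0/4.3) = 88.3 − 16.58 = 71.72 dB.
server rack: 77.6 − 20·log₁₀(46.9/3.9) = 77.6 − 21.60 = 56.00 dB.
Σ 10^(L/10) = 1.526e+07 → L_total = 10·log₁₀(1.526e+07) = 71.84 dB.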